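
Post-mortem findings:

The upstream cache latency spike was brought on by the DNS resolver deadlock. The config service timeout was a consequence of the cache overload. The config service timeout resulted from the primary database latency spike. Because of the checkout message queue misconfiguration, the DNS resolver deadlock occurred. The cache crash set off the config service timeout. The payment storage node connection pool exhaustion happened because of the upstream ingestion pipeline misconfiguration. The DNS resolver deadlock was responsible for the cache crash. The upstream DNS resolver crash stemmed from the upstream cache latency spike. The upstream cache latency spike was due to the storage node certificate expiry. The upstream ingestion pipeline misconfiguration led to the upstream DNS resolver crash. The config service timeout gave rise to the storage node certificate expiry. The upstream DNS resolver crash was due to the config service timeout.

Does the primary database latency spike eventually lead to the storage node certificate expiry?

There is a causal chain: the primary database latency spike → the config service timeout → the storage node certificate expiry.

Yes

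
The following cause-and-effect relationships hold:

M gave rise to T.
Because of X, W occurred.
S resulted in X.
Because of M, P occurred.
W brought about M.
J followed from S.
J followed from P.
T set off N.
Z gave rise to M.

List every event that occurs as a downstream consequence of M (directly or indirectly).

Direct effects: T, P.
2 steps out: J, N.
Not reachable from it: S, X, W, Z.

J, N, P, T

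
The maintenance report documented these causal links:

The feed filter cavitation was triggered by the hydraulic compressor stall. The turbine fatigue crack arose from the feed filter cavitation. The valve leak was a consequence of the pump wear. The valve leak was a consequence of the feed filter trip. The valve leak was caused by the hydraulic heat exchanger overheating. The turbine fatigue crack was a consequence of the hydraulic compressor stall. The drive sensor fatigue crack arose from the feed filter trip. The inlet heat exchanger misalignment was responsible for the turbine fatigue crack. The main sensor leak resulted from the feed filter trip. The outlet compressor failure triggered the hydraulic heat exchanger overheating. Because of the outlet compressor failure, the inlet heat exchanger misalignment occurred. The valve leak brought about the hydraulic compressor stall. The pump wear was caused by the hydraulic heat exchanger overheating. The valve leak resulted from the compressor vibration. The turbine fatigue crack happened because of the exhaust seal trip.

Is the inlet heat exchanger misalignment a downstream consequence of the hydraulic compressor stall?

The hydraulic compressor stall leads to the feed filter cavitation, the turbine fatigue crack; the inlet heat exchanger misalignment is not among them.

No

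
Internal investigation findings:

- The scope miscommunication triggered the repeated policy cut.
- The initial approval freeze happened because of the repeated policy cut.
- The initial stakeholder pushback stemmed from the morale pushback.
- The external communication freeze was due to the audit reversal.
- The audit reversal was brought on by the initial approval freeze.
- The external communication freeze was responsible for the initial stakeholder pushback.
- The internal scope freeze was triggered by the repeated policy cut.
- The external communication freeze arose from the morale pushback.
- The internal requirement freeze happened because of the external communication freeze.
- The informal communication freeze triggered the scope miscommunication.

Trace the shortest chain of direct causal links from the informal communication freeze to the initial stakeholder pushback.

the informal communication freeze → the scope miscommunication
the scope miscommunication → the repeated policy cut
the repeated policy cut → the initial approval freeze
the initial approval freeze → the audit reversal
the audit reversal → the external communication freeze
the external communication freeze → the initial stakeholder pushback
Length: 6 steps.

the informal communication freeze → the scope miscommunication → the repeated policy cut → the initial approval freeze → the audit reversal → the external communication freeze → the initial stakeholder pushback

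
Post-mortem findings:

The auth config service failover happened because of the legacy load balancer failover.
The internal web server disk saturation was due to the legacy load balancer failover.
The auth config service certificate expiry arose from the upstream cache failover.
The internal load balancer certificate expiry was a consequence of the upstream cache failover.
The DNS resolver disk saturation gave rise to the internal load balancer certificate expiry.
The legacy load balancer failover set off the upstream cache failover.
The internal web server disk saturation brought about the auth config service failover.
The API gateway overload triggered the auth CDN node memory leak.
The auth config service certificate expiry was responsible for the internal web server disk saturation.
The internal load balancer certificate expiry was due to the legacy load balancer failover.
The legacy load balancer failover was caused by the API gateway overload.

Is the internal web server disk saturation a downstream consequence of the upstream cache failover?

There is a causal chain: the upstream cache failover → the auth config service certificate expiry → the internal web server disk saturation.

Yes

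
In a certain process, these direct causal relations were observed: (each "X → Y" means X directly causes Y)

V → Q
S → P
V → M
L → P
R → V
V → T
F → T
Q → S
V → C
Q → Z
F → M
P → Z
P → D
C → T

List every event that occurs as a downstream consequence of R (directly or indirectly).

Direct effects: V.
2 steps out: Q, M, C, T.
3 steps out: S, Z.
4 steps out: P.
5 steps out: D.
Not reachable from it: F, L.

C, D, M, P, Q, S, T, V, Z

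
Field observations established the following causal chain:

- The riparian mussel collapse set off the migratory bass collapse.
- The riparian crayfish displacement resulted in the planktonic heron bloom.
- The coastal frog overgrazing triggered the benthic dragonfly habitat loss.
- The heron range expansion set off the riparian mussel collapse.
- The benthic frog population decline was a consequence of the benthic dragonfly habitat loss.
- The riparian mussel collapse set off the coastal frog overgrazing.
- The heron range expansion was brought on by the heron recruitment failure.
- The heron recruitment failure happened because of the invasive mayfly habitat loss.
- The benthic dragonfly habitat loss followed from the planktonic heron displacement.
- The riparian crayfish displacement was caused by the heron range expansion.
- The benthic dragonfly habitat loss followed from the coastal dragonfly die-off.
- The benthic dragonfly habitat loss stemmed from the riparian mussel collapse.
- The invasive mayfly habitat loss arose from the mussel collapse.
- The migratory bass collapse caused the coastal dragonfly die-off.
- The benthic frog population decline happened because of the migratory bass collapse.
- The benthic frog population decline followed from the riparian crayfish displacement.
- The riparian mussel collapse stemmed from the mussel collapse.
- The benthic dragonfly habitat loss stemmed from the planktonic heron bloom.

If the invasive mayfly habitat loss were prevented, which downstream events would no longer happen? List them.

the heron range expansion, the heron recruitment failure, the planktonic heron bloom, the riparian crayfish displacement

Downstream of the invasive mayfly habitat loss: the heron recruitment failure, the heron range expansion, the riparian mussel collapse, the migratory bass collapse, the riparian crayfish displacement, the coastal dragonfly die-off, the coastal frog overgrazing, the planktonic heron bloom, the benthic dragonfly habitat loss, the benthic frog population decline.
Of those, still caused via another path: the riparian mussel collapse, the migratory bass collapse, the coastal dragonfly die-off, the coastal frog overgrazing, the benthic dragonfly habitat loss, the benthic frog population decline.
The remainder have no surviving cause.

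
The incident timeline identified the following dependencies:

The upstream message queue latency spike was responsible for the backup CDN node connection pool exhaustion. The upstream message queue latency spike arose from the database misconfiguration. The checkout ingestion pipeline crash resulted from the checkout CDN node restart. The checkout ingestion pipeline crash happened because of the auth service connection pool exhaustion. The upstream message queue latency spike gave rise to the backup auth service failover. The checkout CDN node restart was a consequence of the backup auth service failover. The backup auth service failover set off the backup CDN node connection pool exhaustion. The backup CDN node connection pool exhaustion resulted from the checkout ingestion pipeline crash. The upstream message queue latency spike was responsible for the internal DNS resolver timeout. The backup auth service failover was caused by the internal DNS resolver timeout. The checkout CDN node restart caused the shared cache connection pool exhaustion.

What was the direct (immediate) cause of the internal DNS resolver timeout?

the upstream message queue latency spike

Upstream contributors include the database misconfiguration, but only the upstream message queue latency spike feeds directly into the internal DNS resolver timeout.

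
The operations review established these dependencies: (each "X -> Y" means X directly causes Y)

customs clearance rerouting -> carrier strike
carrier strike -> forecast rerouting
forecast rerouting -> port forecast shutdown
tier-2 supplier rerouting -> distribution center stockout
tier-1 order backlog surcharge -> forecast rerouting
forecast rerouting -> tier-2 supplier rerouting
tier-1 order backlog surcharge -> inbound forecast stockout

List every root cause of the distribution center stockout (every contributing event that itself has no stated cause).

Tracing upstream from the distribution center stockout: the distribution center stockout ← the tier-2 supplier rerouting ← the forecast rerouting ← the carrier strike ← the customs clearance rerouting.
A separate upstream branch: the distribution center stockout ← the tier-2 supplier rerouting ← the forecast rerouting ← the tier-1 order backlog surcharge.
Each of those chain origins has no stated cause.

the customs clearance rerouting, the tier-1 order backlog surcharge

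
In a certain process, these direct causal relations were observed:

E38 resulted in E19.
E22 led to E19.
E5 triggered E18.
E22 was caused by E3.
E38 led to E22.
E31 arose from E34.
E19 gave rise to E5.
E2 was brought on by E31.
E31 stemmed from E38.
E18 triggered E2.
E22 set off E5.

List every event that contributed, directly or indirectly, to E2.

Immediate causes of E2: E18, E31.
Further upstream: E38, E3, E22, E19, E5, E34.

E18, E19, E22, E3, E31, E34, E38, E5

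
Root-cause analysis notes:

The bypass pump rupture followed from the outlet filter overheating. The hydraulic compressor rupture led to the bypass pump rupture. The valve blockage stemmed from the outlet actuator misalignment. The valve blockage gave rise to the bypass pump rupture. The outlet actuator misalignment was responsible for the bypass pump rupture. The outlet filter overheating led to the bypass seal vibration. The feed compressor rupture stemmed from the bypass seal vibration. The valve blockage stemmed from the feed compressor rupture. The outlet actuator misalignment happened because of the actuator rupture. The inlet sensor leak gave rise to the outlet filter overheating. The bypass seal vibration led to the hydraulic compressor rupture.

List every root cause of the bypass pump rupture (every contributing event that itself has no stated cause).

the actuator rupture, the inlet sensor leak

Tracing upstream from the bypass pump rupture: the bypass pump rupture ← the outlet actuator misalignment ← the actuator rupture.
A separate upstream branch: the bypass pump rupture ← the outlet filter overheating ← the inlet sensor leak.
Each of those chain origins has no stated cause.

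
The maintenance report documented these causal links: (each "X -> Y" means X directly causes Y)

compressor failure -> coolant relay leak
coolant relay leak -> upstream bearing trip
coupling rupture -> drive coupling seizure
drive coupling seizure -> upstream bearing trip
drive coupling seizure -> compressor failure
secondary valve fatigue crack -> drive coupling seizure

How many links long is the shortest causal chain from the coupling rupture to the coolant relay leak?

3

Shortest chain: the coupling rupture → the drive coupling seizure → the compressor failure → the coolant relay leak.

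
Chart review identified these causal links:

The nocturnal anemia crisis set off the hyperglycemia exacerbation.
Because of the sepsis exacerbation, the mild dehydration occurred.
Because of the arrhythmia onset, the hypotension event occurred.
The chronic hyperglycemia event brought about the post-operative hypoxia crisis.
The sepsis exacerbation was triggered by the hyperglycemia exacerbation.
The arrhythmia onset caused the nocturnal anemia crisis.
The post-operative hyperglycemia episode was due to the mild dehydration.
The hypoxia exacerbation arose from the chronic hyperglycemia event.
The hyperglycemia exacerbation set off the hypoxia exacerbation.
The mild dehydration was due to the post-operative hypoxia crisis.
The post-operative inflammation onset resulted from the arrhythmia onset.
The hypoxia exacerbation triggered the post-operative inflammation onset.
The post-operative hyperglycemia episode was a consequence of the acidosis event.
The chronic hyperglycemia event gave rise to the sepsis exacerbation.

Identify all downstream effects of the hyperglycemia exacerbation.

Direct effects: the hypoxia exacerbation, the sepsis exacerbation.
2 steps out: the post-operative inflammation onset, the mild dehydration.
3 steps out: the post-operative hyperglycemia episode.
Not reachable from it: the arrhythmia onset, the hypotension event, the nocturnal anemia crisis, the chronic hyperglycemia event, the post-operative hypoxia crisis, the acidosis event.

the hypoxia exacerbation, the mild dehydration, the post-operative hyperglycemia episode, the post-operative inflammation onset, the sepsis exacerbation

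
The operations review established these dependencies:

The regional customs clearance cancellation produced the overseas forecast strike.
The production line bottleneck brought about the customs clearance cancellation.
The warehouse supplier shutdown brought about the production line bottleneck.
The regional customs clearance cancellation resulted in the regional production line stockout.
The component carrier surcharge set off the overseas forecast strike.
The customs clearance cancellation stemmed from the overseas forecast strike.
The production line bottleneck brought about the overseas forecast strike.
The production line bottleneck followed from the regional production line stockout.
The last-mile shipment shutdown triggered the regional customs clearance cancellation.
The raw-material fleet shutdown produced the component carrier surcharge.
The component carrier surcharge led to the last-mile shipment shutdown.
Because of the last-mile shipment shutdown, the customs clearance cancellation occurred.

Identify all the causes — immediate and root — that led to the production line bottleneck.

Immediate causes of the production line bottleneck: the regional production line stockout, the warehouse supplier shutdown.
Further upstream: the raw-material fleet shutdown, the component carrier surcharge, the last-mile shipment shutdown, the regional customs clearance cancellation.

the component carrier surcharge, the last-mile shipment shutdown, the raw-material fleet shutdown, the regional customs clearance cancellation, the regional production line stockout, the warehouse supplier shutdown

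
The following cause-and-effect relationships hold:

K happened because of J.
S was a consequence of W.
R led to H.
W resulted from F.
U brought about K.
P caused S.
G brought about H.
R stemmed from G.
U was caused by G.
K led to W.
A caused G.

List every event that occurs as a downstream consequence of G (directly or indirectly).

H, K, R, S, U, W

Direct effects: R, U, H.
2 steps out: K.
3 steps out: W.
4 steps out: S.
Not reachable from it: A, J, F, P.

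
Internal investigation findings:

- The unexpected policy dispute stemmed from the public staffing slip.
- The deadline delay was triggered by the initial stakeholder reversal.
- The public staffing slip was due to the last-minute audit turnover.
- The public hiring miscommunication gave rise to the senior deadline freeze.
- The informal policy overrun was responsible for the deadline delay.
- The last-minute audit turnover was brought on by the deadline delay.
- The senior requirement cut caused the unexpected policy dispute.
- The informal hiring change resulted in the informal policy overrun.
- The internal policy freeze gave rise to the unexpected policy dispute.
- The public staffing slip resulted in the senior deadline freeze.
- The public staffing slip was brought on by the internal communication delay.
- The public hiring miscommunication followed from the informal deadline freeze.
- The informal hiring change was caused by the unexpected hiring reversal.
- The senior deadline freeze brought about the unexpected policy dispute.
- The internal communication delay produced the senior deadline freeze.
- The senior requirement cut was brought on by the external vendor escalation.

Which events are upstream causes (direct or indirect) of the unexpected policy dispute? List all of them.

the deadline delay, the external vendor escalation, the informal deadline freeze, the informal hiring change, the informal policy overrun, the initial stakeholder reversal, the internal communication delay, the internal policy freeze, the last-minute audit turnover, the public hiring miscommunication, the public staffing slip, the senior deadline freeze, the senior requirement cut, the unexpected hiring reversal

Immediate causes of the unexpected policy dispute: the internal policy freeze, the public staffing slip, the senior deadline freeze, the senior requirement cut.
Further upstream: the unexpected hiring reversal, the informal hiring change, the informal policy overrun, the internal communication delay, the initial stakeholder reversal, the informal deadline freeze, the deadline delay, the last-minute audit turnover, the public hiring miscommunication, the external vendor escalation.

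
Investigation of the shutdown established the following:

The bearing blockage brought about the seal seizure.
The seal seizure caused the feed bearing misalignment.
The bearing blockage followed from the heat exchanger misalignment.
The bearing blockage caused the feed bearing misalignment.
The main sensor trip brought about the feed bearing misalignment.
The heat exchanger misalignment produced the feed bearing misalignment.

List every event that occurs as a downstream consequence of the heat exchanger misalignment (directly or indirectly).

the bearing blockage, the feed bearing misalignment, the seal seizure

Direct effects: the bearing blockage, the feed bearing misalignment.
2 steps out: the seal seizure.
Not reachable from it: the main sensor trip.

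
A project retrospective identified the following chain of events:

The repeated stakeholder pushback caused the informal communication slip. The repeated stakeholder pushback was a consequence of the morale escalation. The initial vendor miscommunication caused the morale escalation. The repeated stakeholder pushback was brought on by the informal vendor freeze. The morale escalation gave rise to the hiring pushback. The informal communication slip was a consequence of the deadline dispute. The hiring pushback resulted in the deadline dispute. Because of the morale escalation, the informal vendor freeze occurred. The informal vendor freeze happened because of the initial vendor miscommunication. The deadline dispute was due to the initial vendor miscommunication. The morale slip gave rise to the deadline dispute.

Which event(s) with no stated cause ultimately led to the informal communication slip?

Tracing upstream from the informal communication slip: the informal communication slip ← the deadline dispute ← the initial vendor miscommunication.
A separate upstream branch: the informal communication slip ← the deadline dispute ← the morale slip.
Each of those chain origins has no stated cause.

the initial vendor miscommunication, the morale slip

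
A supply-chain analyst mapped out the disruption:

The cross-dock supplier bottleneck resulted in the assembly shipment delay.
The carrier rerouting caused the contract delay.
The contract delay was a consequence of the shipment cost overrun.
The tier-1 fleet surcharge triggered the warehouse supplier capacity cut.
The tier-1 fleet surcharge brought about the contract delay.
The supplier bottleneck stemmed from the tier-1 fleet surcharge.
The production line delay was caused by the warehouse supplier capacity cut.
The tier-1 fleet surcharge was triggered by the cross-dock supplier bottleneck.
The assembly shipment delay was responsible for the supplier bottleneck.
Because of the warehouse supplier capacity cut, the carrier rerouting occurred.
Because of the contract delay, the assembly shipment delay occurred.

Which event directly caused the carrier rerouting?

Upstream contributors include the cross-dock supplier bottleneck, the tier-1 fleet surcharge, but only the warehouse supplier capacity cut feeds directly into the carrier rerouting.

the warehouse supplier capacity cut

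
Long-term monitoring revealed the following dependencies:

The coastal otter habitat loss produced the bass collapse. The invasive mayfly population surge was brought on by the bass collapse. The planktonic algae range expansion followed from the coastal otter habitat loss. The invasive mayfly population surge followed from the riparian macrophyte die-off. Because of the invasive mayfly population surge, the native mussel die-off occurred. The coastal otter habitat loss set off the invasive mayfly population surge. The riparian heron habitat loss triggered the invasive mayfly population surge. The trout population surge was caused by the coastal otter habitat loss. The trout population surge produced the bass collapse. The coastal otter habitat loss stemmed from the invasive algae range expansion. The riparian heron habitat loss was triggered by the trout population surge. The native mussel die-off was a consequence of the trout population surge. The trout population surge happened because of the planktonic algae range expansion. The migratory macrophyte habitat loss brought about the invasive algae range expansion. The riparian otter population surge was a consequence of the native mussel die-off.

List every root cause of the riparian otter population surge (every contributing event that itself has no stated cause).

the migratory macrophyte habitat loss, the riparian macrophyte die-off

Tracing upstream from the riparian otter population surge: the riparian otter population surge ← the native mussel die-off ← the trout population surge ← the coastal otter habitat loss ← the invasive algae range expansion ← the migratory macrophyte habitat loss.
A separate upstream branch: the riparian otter population surge ← the native mussel die-off ← the invasive mayfly population surge ← the riparian macrophyte die-off.
Each of those chain origins has no stated cause.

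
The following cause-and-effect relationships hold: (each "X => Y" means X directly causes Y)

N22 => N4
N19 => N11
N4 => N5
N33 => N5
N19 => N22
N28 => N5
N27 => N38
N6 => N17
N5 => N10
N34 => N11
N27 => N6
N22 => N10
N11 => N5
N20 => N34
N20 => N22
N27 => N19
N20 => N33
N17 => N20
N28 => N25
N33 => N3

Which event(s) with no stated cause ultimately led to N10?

N27, N28

Tracing upstream from N10: N10 ← N22 ← N19 ← N27.
A separate upstream branch: N10 ← N5 ← N28.
Each of those chain origins has no stated cause.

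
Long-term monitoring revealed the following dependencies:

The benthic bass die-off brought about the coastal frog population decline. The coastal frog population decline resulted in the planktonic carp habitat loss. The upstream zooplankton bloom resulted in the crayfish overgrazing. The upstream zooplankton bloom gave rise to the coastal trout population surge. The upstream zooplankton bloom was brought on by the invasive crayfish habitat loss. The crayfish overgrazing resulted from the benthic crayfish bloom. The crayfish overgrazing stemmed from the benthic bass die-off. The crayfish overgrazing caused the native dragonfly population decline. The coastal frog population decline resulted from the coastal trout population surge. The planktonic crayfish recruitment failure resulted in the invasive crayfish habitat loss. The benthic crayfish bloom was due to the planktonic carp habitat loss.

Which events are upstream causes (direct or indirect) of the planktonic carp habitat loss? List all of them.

the benthic bass die-off, the coastal frog population decline, the coastal trout population surge, the invasive crayfish habitat loss, the planktonic crayfish recruitment failure, the upstream zooplankton bloom

Immediate cause of the planktonic carp habitat loss: the coastal frog population decline.
Further upstream: the planktonic crayfish recruitment failure, the benthic bass die-off, the invasive crayfish habitat loss, the upstream zooplankton bloom, the coastal trout population surge.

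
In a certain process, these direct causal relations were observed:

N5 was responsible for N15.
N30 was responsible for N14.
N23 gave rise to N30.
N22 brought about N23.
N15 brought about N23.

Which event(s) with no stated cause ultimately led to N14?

Tracing upstream from N14: N14 ← N30 ← N23 ← N15 ← N5.
A separate upstream branch: N14 ← N30 ← N23 ← N22.
Each of those chain origins has no stated cause.

N22, N5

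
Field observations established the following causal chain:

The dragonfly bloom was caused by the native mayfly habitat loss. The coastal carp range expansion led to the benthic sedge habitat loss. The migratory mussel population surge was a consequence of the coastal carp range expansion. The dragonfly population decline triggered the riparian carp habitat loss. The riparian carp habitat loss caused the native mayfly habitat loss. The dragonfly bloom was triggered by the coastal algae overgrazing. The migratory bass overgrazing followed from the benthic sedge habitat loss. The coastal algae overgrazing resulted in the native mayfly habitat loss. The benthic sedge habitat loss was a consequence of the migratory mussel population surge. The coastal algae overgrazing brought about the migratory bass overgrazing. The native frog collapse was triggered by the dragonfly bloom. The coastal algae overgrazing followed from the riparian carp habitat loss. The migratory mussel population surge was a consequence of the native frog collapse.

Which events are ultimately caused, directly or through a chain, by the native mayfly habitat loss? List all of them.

Direct effects: the dragonfly bloom.
2 steps out: the native frog collapse.
3 steps out: the migratory mussel population surge.
4 steps out: the benthic sedge habitat loss.
5 steps out: the migratory bass overgrazing.
Not reachable from it: the dragonfly population decline, the riparian carp habitat loss, the coastal carp range expansion, the coastal algae overgrazing.

the benthic sedge habitat loss, the dragonfly bloom, the migratory bass overgrazing, the migratory mussel population surge, the native frog collapse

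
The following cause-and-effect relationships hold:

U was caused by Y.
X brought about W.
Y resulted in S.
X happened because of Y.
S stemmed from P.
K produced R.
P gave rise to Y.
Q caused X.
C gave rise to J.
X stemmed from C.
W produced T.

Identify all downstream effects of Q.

T, W, X

Direct effects: X.
2 steps out: W.
3 steps out: T.
Not reachable from it: P, Y, K, S, U, C, R, J.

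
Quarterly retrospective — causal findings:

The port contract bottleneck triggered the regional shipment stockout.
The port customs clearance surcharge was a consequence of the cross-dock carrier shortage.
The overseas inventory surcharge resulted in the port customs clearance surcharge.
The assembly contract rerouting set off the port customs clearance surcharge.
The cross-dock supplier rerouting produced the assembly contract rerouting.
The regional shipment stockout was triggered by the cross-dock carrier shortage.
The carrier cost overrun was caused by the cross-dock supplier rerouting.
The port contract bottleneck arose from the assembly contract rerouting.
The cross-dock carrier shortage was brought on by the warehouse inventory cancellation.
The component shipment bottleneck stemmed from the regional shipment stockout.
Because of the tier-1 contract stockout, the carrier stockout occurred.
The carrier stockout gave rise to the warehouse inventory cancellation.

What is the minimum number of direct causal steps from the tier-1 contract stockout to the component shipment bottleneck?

5

Shortest chain: the tier-1 contract stockout → the carrier stockout → the warehouse inventory cancellation → the cross-dock carrier shortage → the regional shipment stockout → the component shipment bottleneck.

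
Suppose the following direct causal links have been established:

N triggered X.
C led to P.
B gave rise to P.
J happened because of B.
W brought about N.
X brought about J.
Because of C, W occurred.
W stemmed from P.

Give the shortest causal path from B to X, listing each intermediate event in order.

B → P
P → W
W → N
N → X
Length: 4 steps.

B → P → W → N → X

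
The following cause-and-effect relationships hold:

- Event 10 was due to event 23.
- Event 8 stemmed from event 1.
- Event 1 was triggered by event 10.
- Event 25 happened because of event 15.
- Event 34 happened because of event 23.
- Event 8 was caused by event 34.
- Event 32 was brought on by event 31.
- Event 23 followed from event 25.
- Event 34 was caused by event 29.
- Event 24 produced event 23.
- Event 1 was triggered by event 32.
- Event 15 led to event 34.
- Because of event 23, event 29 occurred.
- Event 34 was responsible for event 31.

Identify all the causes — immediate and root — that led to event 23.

event 15, event 24, event 25

Immediate causes of event 23: event 24, event 25.
Further upstream: event 15.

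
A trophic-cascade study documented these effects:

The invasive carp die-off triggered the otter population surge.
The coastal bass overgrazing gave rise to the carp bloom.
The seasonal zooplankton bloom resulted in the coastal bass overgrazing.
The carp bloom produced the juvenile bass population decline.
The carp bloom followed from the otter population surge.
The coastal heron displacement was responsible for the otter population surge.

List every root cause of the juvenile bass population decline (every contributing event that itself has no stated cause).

the coastal heron displacement, the invasive carp die-off, the seasonal zooplankton bloom

Tracing upstream from the juvenile bass population decline: the juvenile bass population decline ← the carp bloom ← the otter population surge ← the coastal heron displacement.
A separate upstream branch: the juvenile bass population decline ← the carp bloom ← the coastal bass overgrazing ← the seasonal zooplankton bloom.
A separate upstream branch: the juvenile bass population decline ← the carp bloom ← the otter population surge ← the invasive carp die-off.
Each of those chain origins has no stated cause.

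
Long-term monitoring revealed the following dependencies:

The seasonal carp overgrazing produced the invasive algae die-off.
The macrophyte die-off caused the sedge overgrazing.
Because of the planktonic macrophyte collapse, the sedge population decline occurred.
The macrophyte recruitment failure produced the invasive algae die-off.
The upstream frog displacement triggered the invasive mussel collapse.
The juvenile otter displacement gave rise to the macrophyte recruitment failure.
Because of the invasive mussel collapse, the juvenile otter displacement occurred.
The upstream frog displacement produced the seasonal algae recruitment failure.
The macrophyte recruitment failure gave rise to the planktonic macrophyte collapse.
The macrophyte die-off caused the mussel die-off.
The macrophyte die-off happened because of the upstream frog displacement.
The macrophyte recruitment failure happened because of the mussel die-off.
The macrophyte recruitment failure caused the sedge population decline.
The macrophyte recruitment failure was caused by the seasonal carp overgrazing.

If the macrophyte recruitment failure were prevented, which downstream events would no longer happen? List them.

Downstream of the macrophyte recruitment failure: the invasive algae die-off, the planktonic macrophyte collapse, the sedge population decline.
Of those, still caused via another path: the invasive algae die-off.
The remainder have no surviving cause.

the planktonic macrophyte collapse, the sedge population decline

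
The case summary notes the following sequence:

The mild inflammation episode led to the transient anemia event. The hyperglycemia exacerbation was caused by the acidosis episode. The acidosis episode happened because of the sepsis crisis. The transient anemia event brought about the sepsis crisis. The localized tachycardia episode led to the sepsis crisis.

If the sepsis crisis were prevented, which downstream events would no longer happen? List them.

the acidosis episode, the hyperglycemia exacerbation

Downstream of the sepsis crisis: the acidosis episode, the hyperglycemia exacerbation.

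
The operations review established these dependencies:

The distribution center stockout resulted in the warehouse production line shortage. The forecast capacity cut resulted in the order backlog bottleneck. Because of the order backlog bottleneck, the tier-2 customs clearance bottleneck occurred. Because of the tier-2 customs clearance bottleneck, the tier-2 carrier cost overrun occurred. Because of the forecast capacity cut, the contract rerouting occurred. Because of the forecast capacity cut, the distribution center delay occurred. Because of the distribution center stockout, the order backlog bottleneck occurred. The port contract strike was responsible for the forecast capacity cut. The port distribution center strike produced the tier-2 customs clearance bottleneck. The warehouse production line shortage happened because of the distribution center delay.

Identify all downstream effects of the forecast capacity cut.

Direct effects: the distribution center delay, the order backlog bottleneck, the contract rerouting.
2 steps out: the tier-2 customs clearance bottleneck, the warehouse production line shortage.
3 steps out: the tier-2 carrier cost overrun.
Not reachable from it: the port contract strike, the distribution center stockout, the port distribution center strike.

the contract rerouting, the distribution center delay, the order backlog bottleneck, the tier-2 carrier cost overrun, the tier-2 customs clearance bottleneck, the warehouse production line shortage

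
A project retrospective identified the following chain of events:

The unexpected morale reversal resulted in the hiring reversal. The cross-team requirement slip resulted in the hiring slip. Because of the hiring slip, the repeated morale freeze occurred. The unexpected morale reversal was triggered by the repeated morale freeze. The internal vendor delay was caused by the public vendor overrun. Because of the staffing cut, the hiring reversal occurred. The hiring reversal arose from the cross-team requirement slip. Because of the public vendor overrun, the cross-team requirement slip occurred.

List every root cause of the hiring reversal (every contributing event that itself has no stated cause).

Tracing upstream from the hiring reversal: the hiring reversal ← the cross-team requirement slip ← the public vendor overrun.
A separate upstream branch: the hiring reversal ← the staffing cut.
Each of those chain origins has no stated cause.

the public vendor overrun, the staffing cut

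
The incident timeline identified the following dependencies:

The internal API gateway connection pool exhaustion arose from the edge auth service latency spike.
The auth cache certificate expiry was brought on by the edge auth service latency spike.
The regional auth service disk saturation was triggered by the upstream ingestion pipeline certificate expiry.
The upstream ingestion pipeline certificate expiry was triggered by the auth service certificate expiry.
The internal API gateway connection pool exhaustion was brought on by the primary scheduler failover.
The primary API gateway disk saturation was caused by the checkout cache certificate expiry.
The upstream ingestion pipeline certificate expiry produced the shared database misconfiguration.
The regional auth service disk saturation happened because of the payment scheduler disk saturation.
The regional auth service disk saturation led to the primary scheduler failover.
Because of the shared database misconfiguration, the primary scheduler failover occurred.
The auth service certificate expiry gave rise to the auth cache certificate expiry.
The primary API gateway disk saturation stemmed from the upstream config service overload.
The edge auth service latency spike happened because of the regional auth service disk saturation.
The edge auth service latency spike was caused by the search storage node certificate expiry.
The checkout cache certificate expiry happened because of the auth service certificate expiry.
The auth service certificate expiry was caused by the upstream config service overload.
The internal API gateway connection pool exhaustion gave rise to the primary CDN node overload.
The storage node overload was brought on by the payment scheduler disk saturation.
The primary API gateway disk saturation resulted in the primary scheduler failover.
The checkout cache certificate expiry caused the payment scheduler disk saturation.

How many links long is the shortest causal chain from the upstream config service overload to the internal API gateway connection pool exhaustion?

Shortest chain: the upstream config service overload → the primary API gateway disk saturation → the primary scheduler failover → the internal API gateway connection pool exhaustion.

3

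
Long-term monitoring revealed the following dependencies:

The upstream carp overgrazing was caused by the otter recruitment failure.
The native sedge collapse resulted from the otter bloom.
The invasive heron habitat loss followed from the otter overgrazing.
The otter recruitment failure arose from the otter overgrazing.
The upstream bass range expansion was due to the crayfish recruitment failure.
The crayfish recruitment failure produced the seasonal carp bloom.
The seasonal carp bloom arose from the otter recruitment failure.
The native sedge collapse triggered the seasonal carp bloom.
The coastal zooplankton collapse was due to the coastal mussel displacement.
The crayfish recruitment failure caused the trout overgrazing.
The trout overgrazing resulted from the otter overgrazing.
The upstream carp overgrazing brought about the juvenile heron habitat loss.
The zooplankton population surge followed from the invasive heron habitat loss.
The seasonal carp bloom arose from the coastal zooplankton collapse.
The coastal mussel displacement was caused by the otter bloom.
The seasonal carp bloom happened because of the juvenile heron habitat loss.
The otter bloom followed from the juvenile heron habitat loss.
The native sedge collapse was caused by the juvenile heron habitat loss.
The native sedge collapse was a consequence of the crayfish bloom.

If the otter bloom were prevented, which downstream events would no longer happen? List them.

Downstream of the otter bloom: the coastal mussel displacement, the coastal zooplankton collapse, the native sedge collapse, the seasonal carp bloom.
Of those, still caused via another path: the native sedge collapse, the seasonal carp bloom.
The remainder have no surviving cause.

the coastal mussel displacement, the coastal zooplankton collapse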